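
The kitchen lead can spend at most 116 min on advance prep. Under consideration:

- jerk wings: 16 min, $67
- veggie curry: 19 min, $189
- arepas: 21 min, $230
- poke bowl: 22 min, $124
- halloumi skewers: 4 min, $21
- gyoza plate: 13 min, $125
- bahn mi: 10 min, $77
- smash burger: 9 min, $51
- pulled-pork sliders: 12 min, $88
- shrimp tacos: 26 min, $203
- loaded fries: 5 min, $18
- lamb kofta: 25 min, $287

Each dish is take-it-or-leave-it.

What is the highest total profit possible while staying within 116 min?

Taking the top-ratio dishes first gives veggie curry + arepas + gyoza plate + bahn mi + shrimp tacos + lamb kofta for 1111 (114 min).
Replace bahn mi with pulled-pork sliders: the trade gains 11 net, giving 1122 at 116 min.
No other feasible combination exceeds 1122.

1122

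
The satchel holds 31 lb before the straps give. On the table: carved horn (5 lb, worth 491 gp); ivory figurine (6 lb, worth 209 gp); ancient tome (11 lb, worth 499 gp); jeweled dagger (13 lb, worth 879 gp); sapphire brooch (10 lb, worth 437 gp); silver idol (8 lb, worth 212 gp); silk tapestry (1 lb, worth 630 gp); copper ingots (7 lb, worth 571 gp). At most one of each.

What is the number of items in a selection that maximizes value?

4

Best achievable value is 2571.
carved horn + jeweled dagger + silk tapestry + copper ingots hits 2571 at 26 lb.
All optima have 4 items.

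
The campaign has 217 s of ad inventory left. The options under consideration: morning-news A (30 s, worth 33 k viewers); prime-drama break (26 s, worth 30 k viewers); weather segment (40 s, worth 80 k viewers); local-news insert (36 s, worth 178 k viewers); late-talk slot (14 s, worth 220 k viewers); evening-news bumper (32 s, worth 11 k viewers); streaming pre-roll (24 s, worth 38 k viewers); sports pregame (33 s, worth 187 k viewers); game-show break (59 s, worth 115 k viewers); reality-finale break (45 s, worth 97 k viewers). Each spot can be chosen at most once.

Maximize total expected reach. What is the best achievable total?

By expected reach per s: late-talk slot 15.71, sports pregame 5.67, local-news insert 4.94 lead.
Filling by ratio: weather segment + local-news insert + late-talk slot + streaming pre-roll + sports pregame + reality-finale break for 800, with 25 s left unused.
Dropping weather segment frees 40 s; slotting in game-show break (59 s) lifts the total to 835 at 211 s.

835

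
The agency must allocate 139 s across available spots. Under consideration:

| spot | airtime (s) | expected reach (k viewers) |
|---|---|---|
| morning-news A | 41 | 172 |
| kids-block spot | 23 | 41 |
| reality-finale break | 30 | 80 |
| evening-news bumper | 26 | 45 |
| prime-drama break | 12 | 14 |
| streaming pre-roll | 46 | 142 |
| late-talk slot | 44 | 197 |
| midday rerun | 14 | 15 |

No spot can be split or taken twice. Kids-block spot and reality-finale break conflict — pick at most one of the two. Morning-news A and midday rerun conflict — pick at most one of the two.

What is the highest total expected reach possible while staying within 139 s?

511

Taking morning-news A + streaming pre-roll + late-talk slot: 131 s used, 511 in expected reach.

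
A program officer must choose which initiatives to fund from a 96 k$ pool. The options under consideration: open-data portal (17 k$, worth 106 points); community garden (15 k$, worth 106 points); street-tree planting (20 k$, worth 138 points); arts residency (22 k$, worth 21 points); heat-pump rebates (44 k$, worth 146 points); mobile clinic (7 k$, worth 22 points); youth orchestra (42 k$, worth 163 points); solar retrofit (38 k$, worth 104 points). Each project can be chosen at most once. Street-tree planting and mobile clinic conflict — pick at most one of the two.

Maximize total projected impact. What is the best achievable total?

513

The ratio ordering already packs tightly: open-data portal + community garden + street-tree planting + youth orchestra, 94 k$, 513.
The closest alternative, open-data portal + community garden + street-tree planting + heat-pump rebates, reaches only 496.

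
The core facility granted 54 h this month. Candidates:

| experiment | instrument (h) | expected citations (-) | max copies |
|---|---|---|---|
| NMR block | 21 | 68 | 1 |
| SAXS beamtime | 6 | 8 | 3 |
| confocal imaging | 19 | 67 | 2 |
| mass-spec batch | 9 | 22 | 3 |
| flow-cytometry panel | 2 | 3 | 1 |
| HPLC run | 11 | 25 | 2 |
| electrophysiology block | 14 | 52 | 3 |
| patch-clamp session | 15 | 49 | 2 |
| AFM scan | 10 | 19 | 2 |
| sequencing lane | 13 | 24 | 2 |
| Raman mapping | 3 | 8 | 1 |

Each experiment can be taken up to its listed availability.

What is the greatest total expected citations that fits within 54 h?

A density-first pass picks mass-spec batch + 3×electrophysiology block + Raman mapping — 186 at 54 h.
Reworking the packing: 2×confocal imaging + flow-cytometry panel + electrophysiology block uses 54 h and improves the total to 189.
Nothing else within 54 h beats 189.

189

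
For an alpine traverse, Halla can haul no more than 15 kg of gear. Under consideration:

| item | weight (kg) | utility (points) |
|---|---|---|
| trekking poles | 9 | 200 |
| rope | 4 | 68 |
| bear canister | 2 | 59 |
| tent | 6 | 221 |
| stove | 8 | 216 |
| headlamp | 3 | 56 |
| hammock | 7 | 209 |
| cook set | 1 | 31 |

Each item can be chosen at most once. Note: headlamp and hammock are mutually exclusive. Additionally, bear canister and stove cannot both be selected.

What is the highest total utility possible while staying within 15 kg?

Density check — tent 36.83, cook set 31.00, hammock 29.86, bear canister 29.50 are the best per kg.
The ratio heuristic lands on tent + hammock + cook set (461) but leaves 1 kg idle.
Replace cook set with bear canister: the trade gains 28 net, giving 489 at 15 kg.
An exhaustive check of the 256 subsets confirms 489.

489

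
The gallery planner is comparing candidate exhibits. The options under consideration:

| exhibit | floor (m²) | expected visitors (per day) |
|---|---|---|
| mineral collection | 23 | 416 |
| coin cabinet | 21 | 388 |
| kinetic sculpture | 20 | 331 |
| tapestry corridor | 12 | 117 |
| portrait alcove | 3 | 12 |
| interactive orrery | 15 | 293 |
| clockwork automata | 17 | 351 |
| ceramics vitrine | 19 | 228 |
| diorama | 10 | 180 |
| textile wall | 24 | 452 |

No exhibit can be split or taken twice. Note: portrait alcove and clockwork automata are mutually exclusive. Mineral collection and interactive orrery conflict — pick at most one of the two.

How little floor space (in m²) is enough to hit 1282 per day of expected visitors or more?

70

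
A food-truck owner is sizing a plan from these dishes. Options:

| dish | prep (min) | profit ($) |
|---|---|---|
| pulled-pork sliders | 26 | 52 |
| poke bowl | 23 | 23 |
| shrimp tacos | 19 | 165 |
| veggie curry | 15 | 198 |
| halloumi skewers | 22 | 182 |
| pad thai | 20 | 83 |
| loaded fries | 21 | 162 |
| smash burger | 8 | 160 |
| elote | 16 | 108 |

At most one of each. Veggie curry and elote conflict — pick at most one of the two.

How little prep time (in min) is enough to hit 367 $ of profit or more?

37

Minimise min subject to total profit ≥ 367.
veggie curry + halloumi skewers: 380 profit at 37 min.
Any bundle with less than 37 min falls short of 367.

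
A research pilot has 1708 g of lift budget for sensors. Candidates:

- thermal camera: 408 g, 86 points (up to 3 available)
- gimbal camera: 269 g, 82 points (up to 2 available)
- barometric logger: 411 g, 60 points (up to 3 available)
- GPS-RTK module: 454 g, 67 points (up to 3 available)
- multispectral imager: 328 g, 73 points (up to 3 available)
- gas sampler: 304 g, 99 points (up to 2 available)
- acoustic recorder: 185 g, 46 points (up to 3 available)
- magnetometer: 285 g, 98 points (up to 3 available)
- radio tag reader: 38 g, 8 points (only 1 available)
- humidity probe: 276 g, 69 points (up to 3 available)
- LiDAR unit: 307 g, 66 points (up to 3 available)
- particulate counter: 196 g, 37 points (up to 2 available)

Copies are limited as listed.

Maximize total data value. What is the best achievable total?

557

Greedy by ratio would take 2×gas sampler + acoustic recorder + 3×magnetometer + radio tag reader: 1686 g used, total 546.
Dropping gas sampler and acoustic recorder and radio tag reader frees 527 g; slotting in 2×gimbal camera (538 g) lifts the total to 557 at 1697 g.
That's the maximum — no swap from here does better than 557.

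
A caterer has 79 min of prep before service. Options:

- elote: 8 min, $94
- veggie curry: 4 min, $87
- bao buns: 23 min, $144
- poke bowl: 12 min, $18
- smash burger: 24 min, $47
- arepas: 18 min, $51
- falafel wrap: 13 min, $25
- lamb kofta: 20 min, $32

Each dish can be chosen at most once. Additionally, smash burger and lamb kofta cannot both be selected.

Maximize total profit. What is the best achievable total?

423

Taking elote + veggie curry + bao buns + smash burger + arepas: 77 min used, 423 in profit.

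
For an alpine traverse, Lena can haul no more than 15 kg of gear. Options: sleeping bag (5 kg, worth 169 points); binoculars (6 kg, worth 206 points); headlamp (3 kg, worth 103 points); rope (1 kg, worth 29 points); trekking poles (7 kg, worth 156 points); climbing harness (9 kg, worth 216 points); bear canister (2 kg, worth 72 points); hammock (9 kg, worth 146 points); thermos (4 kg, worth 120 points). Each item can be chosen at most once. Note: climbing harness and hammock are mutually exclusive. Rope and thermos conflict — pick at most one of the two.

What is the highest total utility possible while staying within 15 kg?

507

Ranking by ratio (utility/kg): bear canister 36.00, binoculars 34.33, headlamp 34.33.
A density-first pass picks binoculars + headlamp + bear canister + thermos — 501 at 15 kg.
The 6 kg tied up in bear canister and thermos is better spent on sleeping bag + rope — total rises to 507 (15 kg).
An exhaustive check of the 512 subsets confirms 507.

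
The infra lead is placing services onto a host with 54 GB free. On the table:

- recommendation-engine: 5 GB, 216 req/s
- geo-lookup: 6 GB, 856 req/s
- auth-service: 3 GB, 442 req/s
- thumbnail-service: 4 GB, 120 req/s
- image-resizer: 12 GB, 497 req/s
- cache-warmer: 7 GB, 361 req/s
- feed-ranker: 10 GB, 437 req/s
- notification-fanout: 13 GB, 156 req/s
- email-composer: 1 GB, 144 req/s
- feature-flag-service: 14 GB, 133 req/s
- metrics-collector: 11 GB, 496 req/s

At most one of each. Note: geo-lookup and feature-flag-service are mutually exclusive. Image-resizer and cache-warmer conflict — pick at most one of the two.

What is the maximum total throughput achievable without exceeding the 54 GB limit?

Greedy by ratio would take recommendation-engine + geo-lookup + auth-service + thumbnail-service + cache-warmer + feed-ranker + email-composer + metrics-collector: 47 GB used, total 3072.
Replace cache-warmer with image-resizer: the trade gains 136 net, giving 3208 at 52 GB.
The spare 2 GB is too small for any remaining service, and no feasible exchange beats 3208.

3208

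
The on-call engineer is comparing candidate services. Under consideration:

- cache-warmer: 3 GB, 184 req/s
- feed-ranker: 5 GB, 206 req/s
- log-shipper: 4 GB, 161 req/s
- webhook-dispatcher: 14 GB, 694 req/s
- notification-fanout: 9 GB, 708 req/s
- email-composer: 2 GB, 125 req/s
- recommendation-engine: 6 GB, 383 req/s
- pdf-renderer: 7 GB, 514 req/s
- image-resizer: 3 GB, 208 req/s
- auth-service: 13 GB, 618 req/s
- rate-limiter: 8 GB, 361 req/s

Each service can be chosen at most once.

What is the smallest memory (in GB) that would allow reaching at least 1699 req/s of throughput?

Minimise GB subject to total throughput ≥ 1699.
notification-fanout + email-composer + recommendation-engine + pdf-renderer: 1730 throughput at 24 GB.
No combination under 24 GB hits 1699.

24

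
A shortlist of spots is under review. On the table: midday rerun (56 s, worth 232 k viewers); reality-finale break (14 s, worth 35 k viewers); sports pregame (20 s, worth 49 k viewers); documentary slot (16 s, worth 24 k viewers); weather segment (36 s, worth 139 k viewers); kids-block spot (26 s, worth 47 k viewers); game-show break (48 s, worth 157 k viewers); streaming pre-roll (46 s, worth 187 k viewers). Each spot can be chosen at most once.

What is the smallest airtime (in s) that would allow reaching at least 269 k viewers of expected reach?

76

Need the lightest bundle worth ≥ 269.
midday rerun + sports pregame: 281 expected reach at 76 s.
Any bundle with less than 76 s falls short of 269.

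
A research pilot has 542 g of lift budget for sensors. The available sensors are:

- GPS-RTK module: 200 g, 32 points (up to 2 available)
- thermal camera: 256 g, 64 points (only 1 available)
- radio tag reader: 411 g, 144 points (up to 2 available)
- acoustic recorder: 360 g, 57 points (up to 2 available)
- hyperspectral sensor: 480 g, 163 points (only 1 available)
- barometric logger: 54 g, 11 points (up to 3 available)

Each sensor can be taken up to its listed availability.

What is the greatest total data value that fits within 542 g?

Density check — radio tag reader 0.35, hyperspectral sensor 0.34, thermal camera 0.25 are the best per g.
Filling by ratio: radio tag reader + 2×barometric logger for 166, with 23 g left unused.
Dropping radio tag reader and barometric logger frees 465 g; slotting in hyperspectral sensor (480 g) lifts the total to 174 at 534 g.

174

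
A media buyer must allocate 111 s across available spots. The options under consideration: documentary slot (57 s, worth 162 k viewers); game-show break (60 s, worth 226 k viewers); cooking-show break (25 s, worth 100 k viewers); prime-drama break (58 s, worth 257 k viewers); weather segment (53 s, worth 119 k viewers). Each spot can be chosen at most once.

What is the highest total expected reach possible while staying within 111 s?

376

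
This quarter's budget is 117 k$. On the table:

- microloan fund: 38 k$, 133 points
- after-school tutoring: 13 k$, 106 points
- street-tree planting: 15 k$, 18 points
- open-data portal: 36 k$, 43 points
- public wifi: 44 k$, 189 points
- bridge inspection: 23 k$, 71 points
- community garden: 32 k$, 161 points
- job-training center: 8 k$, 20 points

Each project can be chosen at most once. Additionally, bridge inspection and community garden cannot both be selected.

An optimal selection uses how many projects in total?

5

Best achievable projected impact is 494.
One optimal bundle: after-school tutoring + street-tree planting + public wifi + community garden + job-training center (112 k$).
Any selection reaching 494 contains exactly 5 projects.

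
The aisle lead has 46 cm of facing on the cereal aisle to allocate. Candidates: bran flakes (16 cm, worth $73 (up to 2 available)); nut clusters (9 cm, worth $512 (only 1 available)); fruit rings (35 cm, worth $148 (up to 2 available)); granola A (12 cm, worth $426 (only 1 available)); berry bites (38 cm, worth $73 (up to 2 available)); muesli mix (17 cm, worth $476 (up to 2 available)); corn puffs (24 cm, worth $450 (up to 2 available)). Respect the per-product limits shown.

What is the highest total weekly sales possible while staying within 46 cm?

Density check — nut clusters 56.89, granola A 35.50, muesli mix 28.00, corn puffs 18.75 are the best per cm.
A density-first pass picks nut clusters + granola A + muesli mix — 1414 at 38 cm.
Replace granola A with muesli mix: the trade gains 50 net, giving 1464 at 43 cm.
Every other selection either busts 46 cm or exceeds an availability limit or fails to beat 1464.

1464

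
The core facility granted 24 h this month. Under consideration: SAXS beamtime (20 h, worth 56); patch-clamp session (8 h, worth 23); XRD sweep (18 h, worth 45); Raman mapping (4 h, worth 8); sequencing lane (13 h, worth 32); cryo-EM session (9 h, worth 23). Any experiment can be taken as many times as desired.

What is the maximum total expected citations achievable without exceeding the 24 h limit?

69

3×patch-clamp session uses 24 of the 24 h and totals 69.
That's the maximum — no swap from here does better than 69.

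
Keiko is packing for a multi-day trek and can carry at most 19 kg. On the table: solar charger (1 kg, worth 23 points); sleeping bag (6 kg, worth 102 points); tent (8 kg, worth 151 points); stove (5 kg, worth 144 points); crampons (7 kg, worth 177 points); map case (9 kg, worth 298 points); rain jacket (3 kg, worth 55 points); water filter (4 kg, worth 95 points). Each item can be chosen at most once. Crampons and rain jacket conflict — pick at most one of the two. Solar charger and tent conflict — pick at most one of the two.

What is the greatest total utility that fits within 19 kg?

Solar charger + stove + map case + water filter uses 19 of the 19 kg and totals 560.
The closest alternative, stove + map case + water filter, reaches only 537.

560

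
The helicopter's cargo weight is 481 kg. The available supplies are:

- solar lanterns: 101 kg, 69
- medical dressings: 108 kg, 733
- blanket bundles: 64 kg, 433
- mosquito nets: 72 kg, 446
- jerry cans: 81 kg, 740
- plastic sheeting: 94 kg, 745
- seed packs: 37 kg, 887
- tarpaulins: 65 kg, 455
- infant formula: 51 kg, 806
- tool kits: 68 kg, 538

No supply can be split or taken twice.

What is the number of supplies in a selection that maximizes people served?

7

Optimal total is 4617.
mosquito nets + jerry cans + plastic sheeting + seed packs + tarpaulins + infant formula + tool kits hits 4617 at 468 kg.
Every optimal selection uses 7 supplies.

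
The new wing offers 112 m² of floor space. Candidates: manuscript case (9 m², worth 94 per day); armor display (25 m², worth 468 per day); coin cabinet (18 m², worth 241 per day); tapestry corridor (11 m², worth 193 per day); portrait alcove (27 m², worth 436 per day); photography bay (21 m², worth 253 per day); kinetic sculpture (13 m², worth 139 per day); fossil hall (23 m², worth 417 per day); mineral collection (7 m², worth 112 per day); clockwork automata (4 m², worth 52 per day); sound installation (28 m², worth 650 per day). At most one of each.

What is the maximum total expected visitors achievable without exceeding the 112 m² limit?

2083

Taking the top-ratio exhibits first gives armor display + coin cabinet + tapestry corridor + fossil hall + mineral collection + sound installation for 2081 (112 m²).
Dropping coin cabinet and tapestry corridor frees 29 m²; slotting in portrait alcove (27 m²) lifts the total to 2083 at 110 m².
Next best is armor display + coin cabinet + tapestry corridor + fossil hall + mineral collection + sound installation at 2081 (112 m²) — short by 2.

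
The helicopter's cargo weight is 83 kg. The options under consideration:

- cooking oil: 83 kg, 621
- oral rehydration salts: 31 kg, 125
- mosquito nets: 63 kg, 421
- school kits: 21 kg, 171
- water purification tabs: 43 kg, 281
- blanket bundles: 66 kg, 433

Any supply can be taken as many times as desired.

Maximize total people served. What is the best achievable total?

Ranking by ratio (people served/kg): school kits 8.14, cooking oil 7.48, mosquito nets 6.68, blanket bundles 6.56.
The ratio heuristic lands on 3×school kits (513) but leaves 20 kg idle.
Replace 3×school kits with cooking oil: the trade gains 108 net, giving 621 at 83 kg.
No other feasible combination exceeds 621.

621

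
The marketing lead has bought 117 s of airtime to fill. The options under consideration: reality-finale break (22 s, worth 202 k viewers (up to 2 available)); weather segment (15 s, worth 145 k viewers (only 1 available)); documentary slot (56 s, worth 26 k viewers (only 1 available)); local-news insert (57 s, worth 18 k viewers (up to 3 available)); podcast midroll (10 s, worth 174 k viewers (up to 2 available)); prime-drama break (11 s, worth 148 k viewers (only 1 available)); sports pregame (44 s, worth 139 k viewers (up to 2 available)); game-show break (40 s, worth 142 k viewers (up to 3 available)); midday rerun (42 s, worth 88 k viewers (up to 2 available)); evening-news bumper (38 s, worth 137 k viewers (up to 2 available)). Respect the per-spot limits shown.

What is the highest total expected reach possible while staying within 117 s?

Best packing: 2×reality-finale break + weather segment + 2×podcast midroll + prime-drama break — 90 s, 1045 total.
Every other selection either busts 117 s or exceeds an availability limit or fails to beat 1045.

1045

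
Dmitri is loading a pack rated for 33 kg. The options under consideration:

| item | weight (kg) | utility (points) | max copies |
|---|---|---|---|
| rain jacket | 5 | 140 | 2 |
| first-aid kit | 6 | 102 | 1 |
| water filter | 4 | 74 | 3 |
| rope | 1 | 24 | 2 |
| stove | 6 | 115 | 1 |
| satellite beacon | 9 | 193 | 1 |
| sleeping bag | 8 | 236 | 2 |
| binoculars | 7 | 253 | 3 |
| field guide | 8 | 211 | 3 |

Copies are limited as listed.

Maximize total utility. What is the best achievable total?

Filling by ratio: 2×rope + sleeping bag + 3×binoculars for 1043, with 2 kg left unused.
The 8 kg tied up in sleeping bag is better spent on 2×rain jacket — total rises to 1087 (33 kg).
That's the maximum — no swap from here does better than 1087.

1087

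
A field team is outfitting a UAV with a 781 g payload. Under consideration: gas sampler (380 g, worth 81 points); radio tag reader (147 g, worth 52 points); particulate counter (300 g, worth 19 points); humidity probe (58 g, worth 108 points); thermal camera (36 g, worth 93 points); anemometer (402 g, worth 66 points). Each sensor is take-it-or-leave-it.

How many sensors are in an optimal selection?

Optimal total is 334.
For example gas sampler + radio tag reader + humidity probe + thermal camera achieves it, using 621 g.
Any selection reaching 334 contains exactly 4 sensors.

4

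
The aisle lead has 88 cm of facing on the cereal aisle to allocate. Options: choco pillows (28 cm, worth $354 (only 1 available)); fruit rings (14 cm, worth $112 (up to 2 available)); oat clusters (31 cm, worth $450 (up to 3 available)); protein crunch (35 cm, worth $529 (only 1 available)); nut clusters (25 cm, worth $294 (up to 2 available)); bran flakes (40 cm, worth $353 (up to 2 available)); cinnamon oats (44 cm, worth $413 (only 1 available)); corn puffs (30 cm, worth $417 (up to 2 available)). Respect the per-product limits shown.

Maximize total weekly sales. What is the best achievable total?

Ranking by ratio (weekly sales/cm): protein crunch 15.11, oat clusters 14.52, corn puffs 13.90, choco pillows 12.64.
Filling by ratio: fruit rings + oat clusters + protein crunch for 1091, with 8 cm left unused.
The 49 cm tied up in fruit rings and protein crunch is better spent on oat clusters + nut clusters — total rises to 1194 (87 cm).
That's the maximum — no swap from here does better than 1194.

1194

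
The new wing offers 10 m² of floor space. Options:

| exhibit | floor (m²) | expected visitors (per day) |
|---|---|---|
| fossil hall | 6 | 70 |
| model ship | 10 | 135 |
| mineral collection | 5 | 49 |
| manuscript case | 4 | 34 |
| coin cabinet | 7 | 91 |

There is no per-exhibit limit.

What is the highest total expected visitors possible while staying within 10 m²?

135

Ranking by ratio (expected visitors/m²): model ship 13.50, coin cabinet 13.00, fossil hall 11.67.
Taking model ship: 10 m² used, 135 in expected visitors.
Nothing else within 10 m² beats 135.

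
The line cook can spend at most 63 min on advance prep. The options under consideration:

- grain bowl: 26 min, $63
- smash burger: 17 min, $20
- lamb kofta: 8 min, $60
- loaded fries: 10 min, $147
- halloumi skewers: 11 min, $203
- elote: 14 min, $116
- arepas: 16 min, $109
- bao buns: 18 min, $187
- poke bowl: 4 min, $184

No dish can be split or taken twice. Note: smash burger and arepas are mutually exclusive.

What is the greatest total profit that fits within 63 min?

Taking loaded fries + halloumi skewers + elote + bao buns + poke bowl: 57 min used, 837 in profit.
Runner-up loaded fries + halloumi skewers + arepas + bao buns + poke bowl tops out at 830.

837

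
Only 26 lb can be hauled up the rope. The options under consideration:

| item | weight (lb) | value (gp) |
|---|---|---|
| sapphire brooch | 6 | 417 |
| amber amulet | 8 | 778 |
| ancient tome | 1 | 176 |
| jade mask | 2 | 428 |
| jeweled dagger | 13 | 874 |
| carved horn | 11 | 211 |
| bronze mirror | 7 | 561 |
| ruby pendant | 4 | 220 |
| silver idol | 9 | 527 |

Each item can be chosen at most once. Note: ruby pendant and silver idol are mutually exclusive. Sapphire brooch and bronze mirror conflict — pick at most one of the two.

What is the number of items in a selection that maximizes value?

5

Optimal total is 2326.
One optimal bundle: sapphire brooch + amber amulet + ancient tome + jade mask + silver idol (26 lb).
All optima have 5 items.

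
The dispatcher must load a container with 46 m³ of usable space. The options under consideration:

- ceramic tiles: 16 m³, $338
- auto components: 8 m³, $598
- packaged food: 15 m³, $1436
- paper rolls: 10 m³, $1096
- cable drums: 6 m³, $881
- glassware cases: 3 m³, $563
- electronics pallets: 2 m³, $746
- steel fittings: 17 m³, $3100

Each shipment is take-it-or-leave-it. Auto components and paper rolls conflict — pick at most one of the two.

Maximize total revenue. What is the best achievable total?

6726

Ranking by ratio (revenue/m³): electronics pallets 373.00, glassware cases 187.67, steel fittings 182.35, cable drums 146.83.
Taking packaged food + cable drums + glassware cases + electronics pallets + steel fittings: 43 m³ used, 6726 in revenue.
The closest alternative, auto components + packaged food + glassware cases + electronics pallets + steel fittings, reaches only 6443.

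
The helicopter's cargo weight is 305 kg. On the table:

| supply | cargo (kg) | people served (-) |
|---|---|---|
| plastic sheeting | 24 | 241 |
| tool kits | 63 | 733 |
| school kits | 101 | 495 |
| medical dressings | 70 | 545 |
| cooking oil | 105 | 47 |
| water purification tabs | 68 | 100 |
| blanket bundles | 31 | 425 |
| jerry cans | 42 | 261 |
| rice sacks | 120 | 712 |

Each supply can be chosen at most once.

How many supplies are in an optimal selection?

Best achievable people served is 2439.
plastic sheeting + tool kits + school kits + medical dressings + blanket bundles hits 2439 at 289 kg.
Any selection reaching 2439 contains exactly 5 supplies.

5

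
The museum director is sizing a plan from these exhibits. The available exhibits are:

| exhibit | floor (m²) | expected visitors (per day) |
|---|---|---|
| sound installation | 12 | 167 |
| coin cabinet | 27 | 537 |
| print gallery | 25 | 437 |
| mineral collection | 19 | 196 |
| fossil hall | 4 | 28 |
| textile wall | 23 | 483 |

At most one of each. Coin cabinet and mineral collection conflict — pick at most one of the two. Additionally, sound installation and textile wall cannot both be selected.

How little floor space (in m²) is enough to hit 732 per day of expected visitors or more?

Minimise m² subject to total expected visitors ≥ 732.
sound installation + coin cabinet + fossil hall reaches 732 using 43 m².
Any bundle with less than 43 m² falls short of 732.

43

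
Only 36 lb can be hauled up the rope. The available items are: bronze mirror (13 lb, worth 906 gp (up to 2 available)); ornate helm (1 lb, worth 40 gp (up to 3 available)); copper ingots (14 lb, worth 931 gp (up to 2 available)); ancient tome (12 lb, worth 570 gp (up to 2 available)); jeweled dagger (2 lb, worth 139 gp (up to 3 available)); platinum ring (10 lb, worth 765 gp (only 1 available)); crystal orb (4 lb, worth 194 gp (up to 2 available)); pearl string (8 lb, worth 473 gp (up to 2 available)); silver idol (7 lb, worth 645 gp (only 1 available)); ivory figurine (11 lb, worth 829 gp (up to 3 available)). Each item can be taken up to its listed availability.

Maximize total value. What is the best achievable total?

Greedy by ratio would take 2×ornate helm + 3×jeweled dagger + platinum ring + silver idol + ivory figurine: 36 lb used, total 2736.
The 11 lb tied up in ornate helm and platinum ring is better spent on ivory figurine — total rises to 2760 (36 lb).
That's the maximum — no swap from here does better than 2760.

2760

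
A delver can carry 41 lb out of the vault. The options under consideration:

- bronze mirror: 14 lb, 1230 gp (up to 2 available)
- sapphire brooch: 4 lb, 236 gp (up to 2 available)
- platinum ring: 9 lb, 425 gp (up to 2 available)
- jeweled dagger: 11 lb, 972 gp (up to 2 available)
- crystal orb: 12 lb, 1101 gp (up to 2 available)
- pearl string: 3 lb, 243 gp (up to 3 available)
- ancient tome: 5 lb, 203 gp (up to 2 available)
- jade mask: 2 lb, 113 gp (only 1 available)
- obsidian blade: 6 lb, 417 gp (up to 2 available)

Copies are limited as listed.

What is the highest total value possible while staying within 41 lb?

3675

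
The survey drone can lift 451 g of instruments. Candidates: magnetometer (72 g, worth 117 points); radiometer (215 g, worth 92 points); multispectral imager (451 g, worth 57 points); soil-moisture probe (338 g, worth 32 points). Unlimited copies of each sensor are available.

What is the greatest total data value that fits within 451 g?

702

Taking 6×magnetometer: 432 g used, 702 in data value.
Every other selection either busts 451 g or fails to beat 702.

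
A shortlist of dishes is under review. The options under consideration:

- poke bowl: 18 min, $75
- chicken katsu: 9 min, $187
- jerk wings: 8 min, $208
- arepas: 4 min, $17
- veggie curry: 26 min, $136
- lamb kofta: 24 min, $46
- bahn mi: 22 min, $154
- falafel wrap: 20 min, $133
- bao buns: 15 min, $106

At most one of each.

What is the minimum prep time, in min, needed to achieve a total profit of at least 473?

32

Look for the lowest-prep combination reaching 473.
Taking chicken katsu + jerk wings + bao buns gives 501 (≥ 473) for 32 min.
No combination under 32 min hits 473.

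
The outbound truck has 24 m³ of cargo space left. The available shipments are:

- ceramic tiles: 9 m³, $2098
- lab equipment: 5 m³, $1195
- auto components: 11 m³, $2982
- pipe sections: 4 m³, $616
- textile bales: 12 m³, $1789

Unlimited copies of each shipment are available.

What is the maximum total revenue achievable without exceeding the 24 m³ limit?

5964

Density check — auto components 271.09, lab equipment 239.00, ceramic tiles 233.11 are the best per m³.
Taking 2×auto components: 22 m³ used, 5964 in revenue.
Every other selection either busts 24 m³ or fails to beat 5964.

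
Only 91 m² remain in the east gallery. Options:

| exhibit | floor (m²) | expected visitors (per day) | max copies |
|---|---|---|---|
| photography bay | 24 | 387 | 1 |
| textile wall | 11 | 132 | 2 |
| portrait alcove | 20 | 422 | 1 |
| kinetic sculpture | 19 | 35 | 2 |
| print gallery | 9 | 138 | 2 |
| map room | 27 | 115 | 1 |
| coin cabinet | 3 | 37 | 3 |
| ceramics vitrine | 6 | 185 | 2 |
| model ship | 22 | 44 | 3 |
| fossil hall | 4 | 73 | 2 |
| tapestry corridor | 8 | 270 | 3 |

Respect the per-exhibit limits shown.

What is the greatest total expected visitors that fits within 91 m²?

2172

The ratio ordering already packs tightly: photography bay + portrait alcove + coin cabinet + 2×ceramics vitrine + 2×fossil hall + 3×tapestry corridor, 91 m², 2172.
Every other selection either busts 91 m² or exceeds an availability limit or fails to beat 2172.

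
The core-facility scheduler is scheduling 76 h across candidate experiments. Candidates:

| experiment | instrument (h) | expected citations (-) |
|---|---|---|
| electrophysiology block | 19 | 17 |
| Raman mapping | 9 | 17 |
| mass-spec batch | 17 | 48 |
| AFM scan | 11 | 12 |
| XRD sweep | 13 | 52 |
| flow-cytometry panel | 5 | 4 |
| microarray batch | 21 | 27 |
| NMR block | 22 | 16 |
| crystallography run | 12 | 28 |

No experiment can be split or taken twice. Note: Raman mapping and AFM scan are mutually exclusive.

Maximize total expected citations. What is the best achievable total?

Best packing: Raman mapping + mass-spec batch + XRD sweep + microarray batch + crystallography run — 72 h, 172 total.
Runner-up mass-spec batch + AFM scan + XRD sweep + microarray batch + crystallography run tops out at 167.

172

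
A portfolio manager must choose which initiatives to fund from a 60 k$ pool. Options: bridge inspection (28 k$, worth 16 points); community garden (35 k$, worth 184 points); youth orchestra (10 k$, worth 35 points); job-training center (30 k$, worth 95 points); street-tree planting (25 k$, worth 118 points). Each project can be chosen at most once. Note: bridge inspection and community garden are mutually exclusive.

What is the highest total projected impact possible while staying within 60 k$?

Ranking by ratio (projected impact/k$): community garden 5.26, street-tree planting 4.72, youth orchestra 3.50.
The ratio ordering already packs tightly: community garden + street-tree planting, 60 k$, 302.
No other feasible combination exceeds 302.

302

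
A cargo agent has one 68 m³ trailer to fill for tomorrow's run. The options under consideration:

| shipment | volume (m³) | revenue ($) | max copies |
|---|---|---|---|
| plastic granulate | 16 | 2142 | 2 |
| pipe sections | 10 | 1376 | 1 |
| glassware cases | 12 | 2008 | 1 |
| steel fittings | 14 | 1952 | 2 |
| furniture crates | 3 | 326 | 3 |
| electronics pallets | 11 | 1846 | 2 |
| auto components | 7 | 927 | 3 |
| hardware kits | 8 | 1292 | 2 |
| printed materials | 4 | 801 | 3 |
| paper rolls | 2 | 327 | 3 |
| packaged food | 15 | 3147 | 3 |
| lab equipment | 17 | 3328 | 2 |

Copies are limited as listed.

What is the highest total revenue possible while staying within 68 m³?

13897

By revenue per m³: packaged food 209.80, printed materials 200.25, lab equipment 195.76, electronics pallets 167.82 lead.
Taking the top-ratio shipments first gives electronics pallets + 3×printed materials + 3×packaged food for 13690 (68 m³).
Dropping electronics pallets and 2×printed materials frees 19 m³; slotting in paper rolls + lab equipment (19 m³) lifts the total to 13897 at 68 m³.
Every other selection either busts 68 m³ or exceeds an availability limit or fails to beat 13897.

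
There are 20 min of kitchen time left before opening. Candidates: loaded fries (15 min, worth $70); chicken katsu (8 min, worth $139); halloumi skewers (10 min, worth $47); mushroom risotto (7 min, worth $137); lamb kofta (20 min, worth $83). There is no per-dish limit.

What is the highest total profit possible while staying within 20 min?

Filling by ratio: 2×mushroom risotto for 274, with 6 min left unused.
Replace 2×mushroom risotto with 2×chicken katsu: the trade gains 4 net, giving 278 at 16 min.
Nothing else within 20 min beats 278.

278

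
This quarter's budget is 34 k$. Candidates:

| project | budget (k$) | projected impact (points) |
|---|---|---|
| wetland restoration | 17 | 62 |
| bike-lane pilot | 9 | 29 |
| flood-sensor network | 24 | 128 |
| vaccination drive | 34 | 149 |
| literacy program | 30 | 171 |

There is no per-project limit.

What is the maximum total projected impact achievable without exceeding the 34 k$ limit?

171

Density check — literacy program 5.70, flood-sensor network 5.33, vaccination drive 4.38, wetland restoration 3.65 are the best per k$.
Taking literacy program: 30 k$ used, 171 in projected impact.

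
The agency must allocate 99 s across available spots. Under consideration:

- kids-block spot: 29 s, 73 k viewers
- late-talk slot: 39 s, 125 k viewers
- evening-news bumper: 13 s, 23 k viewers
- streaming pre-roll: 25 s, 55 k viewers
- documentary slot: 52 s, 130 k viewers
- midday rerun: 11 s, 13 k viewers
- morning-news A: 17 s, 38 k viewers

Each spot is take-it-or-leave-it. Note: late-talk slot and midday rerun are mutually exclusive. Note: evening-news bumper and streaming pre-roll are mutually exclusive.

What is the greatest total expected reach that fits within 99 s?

259

Taking kids-block spot + late-talk slot + evening-news bumper + morning-news A: 98 s used, 259 in expected reach.
Every other selection either busts 99 s or breaks a pairing rule or fails to beat 259.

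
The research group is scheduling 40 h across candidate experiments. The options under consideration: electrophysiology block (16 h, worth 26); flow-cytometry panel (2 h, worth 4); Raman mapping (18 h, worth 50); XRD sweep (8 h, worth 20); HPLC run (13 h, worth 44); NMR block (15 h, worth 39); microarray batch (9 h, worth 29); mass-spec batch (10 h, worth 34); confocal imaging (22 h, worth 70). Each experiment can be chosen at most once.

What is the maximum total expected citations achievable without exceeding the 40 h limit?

127

By expected citations per h: mass-spec batch 3.40, HPLC run 3.38, microarray batch 3.22 lead.
Taking XRD sweep + HPLC run + microarray batch + mass-spec batch: 40 h used, 127 in expected citations.
Nothing else within 40 h beats 127.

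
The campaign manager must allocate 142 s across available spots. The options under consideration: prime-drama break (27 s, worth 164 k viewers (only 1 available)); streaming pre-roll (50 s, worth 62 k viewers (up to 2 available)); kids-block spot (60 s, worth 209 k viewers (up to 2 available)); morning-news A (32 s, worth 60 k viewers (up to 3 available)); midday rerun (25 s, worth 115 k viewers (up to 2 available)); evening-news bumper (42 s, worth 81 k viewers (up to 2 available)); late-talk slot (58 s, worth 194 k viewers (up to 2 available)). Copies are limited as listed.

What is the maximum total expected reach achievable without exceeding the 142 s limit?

603

Prime-drama break + kids-block spot + 2×midday rerun uses 137 of the 142 s and totals 603.
Nothing else within 142 s beats 603.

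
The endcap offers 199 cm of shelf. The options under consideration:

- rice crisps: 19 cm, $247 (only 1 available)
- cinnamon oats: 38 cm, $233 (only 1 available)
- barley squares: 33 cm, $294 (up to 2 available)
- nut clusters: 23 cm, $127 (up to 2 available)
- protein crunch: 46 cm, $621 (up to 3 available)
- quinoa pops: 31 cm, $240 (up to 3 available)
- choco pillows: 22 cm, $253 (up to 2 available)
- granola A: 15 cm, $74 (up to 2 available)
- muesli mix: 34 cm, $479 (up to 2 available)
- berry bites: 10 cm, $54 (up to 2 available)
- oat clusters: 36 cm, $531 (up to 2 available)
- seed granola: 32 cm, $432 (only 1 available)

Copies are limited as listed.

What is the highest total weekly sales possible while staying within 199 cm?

2783

The ratio heuristic lands on protein crunch + 2×muesli mix + berry bites + 2×oat clusters (2695) but leaves 3 cm idle.
Replace muesli mix and berry bites with protein crunch: the trade gains 88 net, giving 2783 at 198 cm.
No other feasible combination exceeds 2783.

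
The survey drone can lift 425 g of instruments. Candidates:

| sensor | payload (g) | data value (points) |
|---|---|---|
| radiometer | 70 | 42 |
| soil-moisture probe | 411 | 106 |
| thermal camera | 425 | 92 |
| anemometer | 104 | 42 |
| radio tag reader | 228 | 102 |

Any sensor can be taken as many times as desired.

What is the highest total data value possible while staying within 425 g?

By data value per g: radiometer 0.60, radio tag reader 0.45, anemometer 0.40, soil-moisture probe 0.26 lead.
Taking 6×radiometer: 420 g used, 252 in data value.

252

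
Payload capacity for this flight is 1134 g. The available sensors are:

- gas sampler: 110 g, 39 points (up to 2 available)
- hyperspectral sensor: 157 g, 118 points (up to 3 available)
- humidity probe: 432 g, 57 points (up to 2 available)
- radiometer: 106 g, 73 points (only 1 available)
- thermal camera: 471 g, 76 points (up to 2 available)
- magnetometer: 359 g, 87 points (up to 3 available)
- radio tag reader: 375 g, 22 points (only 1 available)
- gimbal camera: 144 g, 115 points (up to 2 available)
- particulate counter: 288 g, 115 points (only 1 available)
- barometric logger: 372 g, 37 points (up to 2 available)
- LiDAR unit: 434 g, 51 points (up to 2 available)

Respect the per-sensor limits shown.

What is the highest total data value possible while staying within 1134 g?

735

2×gas sampler + 3×hyperspectral sensor + radiometer + 2×gimbal camera uses 1085 of the 1134 g and totals 735.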